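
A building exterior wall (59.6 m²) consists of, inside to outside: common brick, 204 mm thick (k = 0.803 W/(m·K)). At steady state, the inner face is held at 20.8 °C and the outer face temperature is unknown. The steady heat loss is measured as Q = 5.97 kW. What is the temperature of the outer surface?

Sum the resistances:
  R_common brick = L/(kA) = 0.204/(0.803·59.6) = 0.004263 K/W
ΣR = 0.004263 K/W
ΔT = Q·ΣR = 5970 × 0.004263 = 25.45 K
Heat flows outward, so T_out = T_in − ΔT = 20.8 − 25.45 = -4.65 °C

T_out = -4.65 °C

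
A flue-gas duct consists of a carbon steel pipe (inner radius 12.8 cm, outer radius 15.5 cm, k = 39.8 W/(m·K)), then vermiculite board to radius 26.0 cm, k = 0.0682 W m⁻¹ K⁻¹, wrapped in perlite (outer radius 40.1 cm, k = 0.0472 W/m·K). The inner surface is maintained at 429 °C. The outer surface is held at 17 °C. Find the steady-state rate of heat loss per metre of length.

Series thermal resistances, inner to outer:
  R'_carbon steel = ln(0.155/0.128)/(2πk) = 0.1914/(2π·39.8) = 7.654×10^-4 m·K/W
  R'_vermiculite board = ln(0.260/0.155)/(2πk) = 0.5173/(2π·0.0682) = 1.207 m·K/W
  R'_perlite = ln(0.401/0.260)/(2πk) = 0.4333/(2π·0.0472) = 1.461 m·K/W
ΣR = 7.654×10^-4 + 1.207 + 1.461 = 2.669 m·K/W
Q' = ΔT/ΣR = (429 °C − 17 °C)/2.669 = 154 W/m

Q' = 154 W/m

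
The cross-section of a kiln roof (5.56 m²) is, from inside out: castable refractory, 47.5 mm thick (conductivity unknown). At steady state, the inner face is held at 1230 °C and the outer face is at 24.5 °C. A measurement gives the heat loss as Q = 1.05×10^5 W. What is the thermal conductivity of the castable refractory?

k = 0.744 W/m·K

ΣR = ΔT/Q = |1230 − 24.5|/1.05×10^5 = 0.01148 K/W
L/(kA) = 0.01148 ⇒ k = 0.0475/(0.01148·5.56) = 0.744 W/m·K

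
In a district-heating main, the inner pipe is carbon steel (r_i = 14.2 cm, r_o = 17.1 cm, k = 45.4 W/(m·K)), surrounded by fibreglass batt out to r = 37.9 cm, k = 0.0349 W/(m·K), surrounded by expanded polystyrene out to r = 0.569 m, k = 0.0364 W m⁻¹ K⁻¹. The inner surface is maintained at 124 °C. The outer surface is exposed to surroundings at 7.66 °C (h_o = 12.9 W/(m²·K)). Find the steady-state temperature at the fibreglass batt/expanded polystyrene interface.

T = 46.2 °C

Series thermal resistances, inner to outer:
  R'_carbon steel = ln(0.171/0.142)/(2πk) = 0.1858/(2π·45.4) = 6.515×10^-4 m·K/W
  R'_fibreglass batt = ln(0.379/0.171)/(2πk) = 0.7959/(2π·0.0349) = 3.629 m·K/W
  R'_expanded polystyrene = ln(0.569/0.379)/(2πk) = 0.4063/(2π·0.0364) = 1.777 m·K/W
  R'_conv,out = 1/(2πr h) = 1/(2π·0.569·12.9) = 0.02168 m·K/W
ΣR = 6.515×10^-4 + 3.629 + 1.777 + 0.02168 = 5.428 m·K/W
Q' = ΔT/ΣR = (124 °C − 7.66 °C)/5.428 = 21.43 W/m
From the inner boundary to the fibreglass batt/expanded polystyrene interface, ΣR_partial = 3.630 m·K/W.
T_interface = T_in − Q'·ΣR_partial = 124 °C − (21.43)(3.630) = 46.2 °C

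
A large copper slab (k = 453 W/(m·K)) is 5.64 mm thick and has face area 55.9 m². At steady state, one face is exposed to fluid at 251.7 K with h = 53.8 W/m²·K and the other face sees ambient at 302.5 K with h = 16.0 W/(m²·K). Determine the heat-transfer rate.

Resistance network (inner→outer):
  R_conv,in = 1/(hA) = 1/(53.8·55.9) = 3.325×10^-4 K/W
  R_copper = L/(kA) = 0.00564/(453·55.9) = 2.227×10^-7 K/W
  R_conv,out = 1/(hA) = 1/(16.0·55.9) = 0.001118 K/W
ΣR = 3.325×10^-4 + 2.227×10^-7 + 0.001118 = 0.001451 K/W
Q = ΔT/ΣR = (251.7 K − 302.5 K)/0.001451 = -35000 W
(Negative Q ⇒ heat flows inward; heat gain = 35000 W.)

Q = 35000 W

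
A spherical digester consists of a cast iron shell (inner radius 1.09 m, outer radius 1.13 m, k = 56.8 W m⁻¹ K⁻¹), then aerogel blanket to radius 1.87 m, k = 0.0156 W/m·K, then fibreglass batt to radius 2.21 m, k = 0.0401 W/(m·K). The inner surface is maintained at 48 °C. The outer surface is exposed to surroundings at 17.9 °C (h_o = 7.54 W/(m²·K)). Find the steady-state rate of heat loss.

Treat each layer as a resistance in series:
  R_cast iron = (1/1.09 − 1/1.13)/(4πk) = 0.03248/(4π·56.8) = 4.550×10^-5 K/W
  R_aerogel blanket = (1/1.13 − 1/1.87)/(4πk) = 0.3502/(4π·0.0156) = 1.786 K/W
  R_fibreglass batt = (1/1.87 − 1/2.21)/(4πk) = 0.08227/(4π·0.0401) = 0.1633 K/W
  R_conv,out = 1/(4πr²h) = 1/(4π·2.21²·7.54) = 0.002161 K/W
ΣR = 4.550×10^-5 + 1.786 + 0.1633 + 0.002161 = 1.952 K/W
Q = ΔT/ΣR = (48 °C − 17.9 °C)/1.952 = 15.4 W

Q = 15.4 W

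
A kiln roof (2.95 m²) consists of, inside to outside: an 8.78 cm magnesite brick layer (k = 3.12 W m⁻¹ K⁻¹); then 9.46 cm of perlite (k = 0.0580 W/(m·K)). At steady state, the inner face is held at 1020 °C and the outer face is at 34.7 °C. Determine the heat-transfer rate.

Series thermal resistances, inner to outer:
  R_magnesite brick = L/(kA) = 0.0878/(3.12·2.95) = 0.009539 K/W
  R_perlite = L/(kA) = 0.0946/(0.0580·2.95) = 0.5529 K/W
ΣR = 0.009539 + 0.5529 = 0.5624 K/W
Q = ΔT/ΣR = (1020 °C − 34.7 °C)/0.5624 = 1750 W

Q = 1750 W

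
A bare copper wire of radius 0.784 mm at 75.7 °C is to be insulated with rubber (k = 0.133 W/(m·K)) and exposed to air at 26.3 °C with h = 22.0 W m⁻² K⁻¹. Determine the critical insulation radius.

For a cylinder, r_cr = k_ins/h = 0.133/22.0 = 0.00605 m = 0.605 cm

r_cr = 0.605 cm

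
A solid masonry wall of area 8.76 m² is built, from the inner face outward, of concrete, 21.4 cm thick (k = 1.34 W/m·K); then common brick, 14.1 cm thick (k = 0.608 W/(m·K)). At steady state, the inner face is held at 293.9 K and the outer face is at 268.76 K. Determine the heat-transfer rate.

Q = 562 W

Resistance network (inner→outer):
  R_concrete = L/(kA) = 0.214/(1.34·8.76) = 0.01823 K/W
  R_common brick = L/(kA) = 0.141/(0.608·8.76) = 0.02647 K/W
ΣR = 0.01823 + 0.02647 = 0.04470 K/W
Q = ΔT/ΣR = (293.9 K − 268.76 K)/0.04470 = 562 W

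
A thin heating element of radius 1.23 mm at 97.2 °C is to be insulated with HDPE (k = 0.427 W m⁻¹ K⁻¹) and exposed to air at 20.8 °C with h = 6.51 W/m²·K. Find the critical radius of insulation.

r_cr = 6.56 cm

For a cylinder, r_cr = k_ins/h = 0.427/6.51 = 0.0656 m = 6.56 cm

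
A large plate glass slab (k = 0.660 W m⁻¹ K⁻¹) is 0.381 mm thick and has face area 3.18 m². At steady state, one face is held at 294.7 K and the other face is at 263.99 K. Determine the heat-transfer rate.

Q = 169 kW

Q = kA·ΔT/L = 0.660 × 3.18 × |294.7 K − 263.99 K| / 3.81×10^-4 = 1.69×10^5 W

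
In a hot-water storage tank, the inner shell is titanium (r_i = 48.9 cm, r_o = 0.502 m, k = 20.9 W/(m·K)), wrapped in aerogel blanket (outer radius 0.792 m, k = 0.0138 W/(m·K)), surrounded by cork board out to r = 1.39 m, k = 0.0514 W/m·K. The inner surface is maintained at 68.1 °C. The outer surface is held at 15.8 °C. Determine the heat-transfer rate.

Q = 10.4 W

Treat each layer as a resistance in series:
  R_titanium = (1/0.489 − 1/0.502)/(4πk) = 0.05296/(4π·20.9) = 2.016×10^-4 K/W
  R_aerogel blanket = (1/0.502 − 1/0.792)/(4πk) = 0.7294/(4π·0.0138) = 4.206 K/W
  R_cork board = (1/0.792 − 1/1.39)/(4πk) = 0.5432/(4π·0.0514) = 0.8410 K/W
ΣR = 2.016×10^-4 + 4.206 + 0.8410 = 5.047 K/W
Q = ΔT/ΣR = (68.1 °C − 15.8 °C)/5.047 = 10.4 W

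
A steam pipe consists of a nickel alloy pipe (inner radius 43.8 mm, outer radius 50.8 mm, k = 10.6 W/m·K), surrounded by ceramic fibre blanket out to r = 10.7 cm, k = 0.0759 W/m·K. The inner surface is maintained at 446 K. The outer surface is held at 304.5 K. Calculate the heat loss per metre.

Q' = 90.5 W/m

Series thermal resistances, inner to outer:
  R'_nickel alloy = ln(0.0508/0.0438)/(2πk) = 0.1483/(2π·10.6) = 0.002226 m·K/W
  R'_ceramic fibre blanket = ln(0.107/0.0508)/(2πk) = 0.7449/(2π·0.0759) = 1.562 m·K/W
ΣR = 0.002226 + 1.562 = 1.564 m·K/W
Q' = ΔT/ΣR = (446 K − 304.5 K)/1.564 = 90.5 W/m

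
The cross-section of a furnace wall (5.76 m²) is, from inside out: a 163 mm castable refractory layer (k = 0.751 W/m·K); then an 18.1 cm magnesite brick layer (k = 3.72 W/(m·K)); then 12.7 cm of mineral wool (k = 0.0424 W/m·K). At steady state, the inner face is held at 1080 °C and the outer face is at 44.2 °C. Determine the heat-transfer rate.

Q = 1830 W

Treat each layer as a resistance in series:
  R_castable refractory = L/(kA) = 0.163/(0.751·5.76) = 0.03768 K/W
  R_magnesite brick = L/(kA) = 0.181/(3.72·5.76) = 0.008447 K/W
  R_mineral wool = L/(kA) = 0.127/(0.0424·5.76) = 0.5200 K/W
ΣR = 0.03768 + 0.008447 + 0.5200 = 0.5661 K/W
Q = ΔT/ΣR = (1080 °C − 44.2 °C)/0.5661 = 1830 W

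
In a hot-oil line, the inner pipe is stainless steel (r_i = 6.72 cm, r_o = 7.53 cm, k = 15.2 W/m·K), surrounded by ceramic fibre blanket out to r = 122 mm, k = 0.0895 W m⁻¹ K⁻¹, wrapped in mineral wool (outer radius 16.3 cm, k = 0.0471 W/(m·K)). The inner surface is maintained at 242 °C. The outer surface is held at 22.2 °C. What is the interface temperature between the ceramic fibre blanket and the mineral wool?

Resistance network (inner→outer):
  R'_stainless steel = ln(0.0753/0.0672)/(2πk) = 0.1138/(2π·15.2) = 0.001192 m·K/W
  R'_ceramic fibre blanket = ln(0.122/0.0753)/(2πk) = 0.4825/(2π·0.0895) = 0.8581 m·K/W
  R'_mineral wool = ln(0.163/0.122)/(2πk) = 0.2897/(2π·0.0471) = 0.9790 m·K/W
ΣR = 0.001192 + 0.8581 + 0.9790 = 1.838 m·K/W
Q' = ΔT/ΣR = (242 °C − 22.2 °C)/1.838 = 119.6 W/m
From the inner boundary to the ceramic fibre blanket/mineral wool interface, ΣR_partial = 0.8593 m·K/W.
T_interface = T_in − Q'·ΣR_partial = 242 °C − (119.6)(0.8593) = 139 °C

T = 139 °C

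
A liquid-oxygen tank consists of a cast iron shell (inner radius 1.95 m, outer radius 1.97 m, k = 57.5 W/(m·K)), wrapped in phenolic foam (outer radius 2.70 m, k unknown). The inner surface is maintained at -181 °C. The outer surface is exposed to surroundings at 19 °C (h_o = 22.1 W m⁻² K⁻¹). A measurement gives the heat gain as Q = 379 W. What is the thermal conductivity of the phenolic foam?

k = 0.0207 W/m·K

ΣR = ΔT/Q = |-181 − 19|/379 = 0.5277 K/W
Known resistances:
  R_cast iron = (1/1.95 − 1/1.97)/(4πk) = 0.005206/(4π·57.5) = 7.205×10^-6 K/W
  R_conv,out = 1/(4πr²h) = 1/(4π·2.70²·22.1) = 4.939×10^-4 K/W
R_phenolic foam = ΣR − ΣR_known = 0.5277 − 5.011×10^-4 = 0.5272 K/W
(1/r₁−1/r₂)/(4πk) = 0.5272 ⇒ k = 0.1372/(4π·0.5272) = 0.0207 W/m·K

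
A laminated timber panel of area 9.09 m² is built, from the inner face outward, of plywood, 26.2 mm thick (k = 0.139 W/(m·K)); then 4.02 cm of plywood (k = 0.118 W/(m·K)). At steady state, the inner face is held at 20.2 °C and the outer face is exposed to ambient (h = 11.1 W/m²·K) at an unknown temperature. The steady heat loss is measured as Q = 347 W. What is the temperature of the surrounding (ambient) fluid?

T_out = -3.44 °C

Series resistances:
  R_plywood = L/(kA) = 0.0262/(0.139·9.09) = 0.02074 K/W
  R_plywood = L/(kA) = 0.0402/(0.118·9.09) = 0.03748 K/W
  R_conv,out = 1/(hA) = 1/(11.1·9.09) = 0.009911 K/W
ΣR = 0.06813 K/W
ΔT = Q·ΣR = 347 × 0.06813 = 23.64 K
Heat flows outward, so T_out = T_in − ΔT = 20.2 − 23.64 = -3.44 °C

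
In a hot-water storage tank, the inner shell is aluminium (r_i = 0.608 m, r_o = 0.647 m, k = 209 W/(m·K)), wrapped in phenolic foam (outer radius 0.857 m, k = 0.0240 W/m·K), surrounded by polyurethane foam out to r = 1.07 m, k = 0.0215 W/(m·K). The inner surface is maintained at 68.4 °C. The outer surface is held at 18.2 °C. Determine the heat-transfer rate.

Q = 23.7 W

Series thermal resistances, inner to outer:
  R_aluminium = (1/0.608 − 1/0.647)/(4πk) = 0.09914/(4π·209) = 3.775×10^-5 K/W
  R_phenolic foam = (1/0.647 − 1/0.857)/(4πk) = 0.3787/(4π·0.0240) = 1.256 K/W
  R_polyurethane foam = (1/0.857 − 1/1.07)/(4πk) = 0.2323/(4π·0.0215) = 0.8597 K/W
ΣR = 3.775×10^-5 + 1.256 + 0.8597 = 2.116 K/W
Q = ΔT/ΣR = (68.4 °C − 18.2 °C)/2.116 = 23.7 W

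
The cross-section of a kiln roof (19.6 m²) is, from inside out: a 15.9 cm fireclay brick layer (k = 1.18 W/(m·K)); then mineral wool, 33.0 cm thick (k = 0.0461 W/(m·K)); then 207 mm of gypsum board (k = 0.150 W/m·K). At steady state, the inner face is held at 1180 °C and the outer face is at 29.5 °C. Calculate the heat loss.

Q = 2.60 kW

Series thermal resistances, inner to outer:
  R_fireclay brick = L/(kA) = 0.159/(1.18·19.6) = 0.006875 K/W
  R_mineral wool = L/(kA) = 0.330/(0.0461·19.6) = 0.3652 K/W
  R_gypsum board = L/(kA) = 0.207/(0.150·19.6) = 0.07041 K/W
ΣR = 0.006875 + 0.3652 + 0.07041 = 0.4425 K/W
Q = ΔT/ΣR = (1180 °C − 29.5 °C)/0.4425 = 2600 W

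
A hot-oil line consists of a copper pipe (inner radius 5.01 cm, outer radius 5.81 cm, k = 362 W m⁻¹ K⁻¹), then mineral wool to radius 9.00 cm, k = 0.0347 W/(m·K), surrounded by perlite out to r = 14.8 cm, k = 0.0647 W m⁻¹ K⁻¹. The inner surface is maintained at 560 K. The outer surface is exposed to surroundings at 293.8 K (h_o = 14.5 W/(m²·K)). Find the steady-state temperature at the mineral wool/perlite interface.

Series thermal resistances, inner to outer:
  R'_copper = ln(0.0581/0.0501)/(2πk) = 0.1481/(2π·362) = 6.513×10^-5 m·K/W
  R'_mineral wool = ln(0.0900/0.0581)/(2πk) = 0.4376/(2π·0.0347) = 2.007 m·K/W
  R'_perlite = ln(0.148/0.0900)/(2πk) = 0.4974/(2π·0.0647) = 1.224 m·K/W
  R'_conv,out = 1/(2πr h) = 1/(2π·0.148·14.5) = 0.07416 m·K/W
ΣR = 6.513×10^-5 + 2.007 + 1.224 + 0.07416 = 3.305 m·K/W
Q' = ΔT/ΣR = (560 K − 293.8 K)/3.305 = 80.54 W/m
From the inner boundary to the mineral wool/perlite interface, ΣR_partial = 2.007 m·K/W.
T_interface = T_in − Q'·ΣR_partial = 560 K − (80.54)(2.007) = 398 K

T = 398 K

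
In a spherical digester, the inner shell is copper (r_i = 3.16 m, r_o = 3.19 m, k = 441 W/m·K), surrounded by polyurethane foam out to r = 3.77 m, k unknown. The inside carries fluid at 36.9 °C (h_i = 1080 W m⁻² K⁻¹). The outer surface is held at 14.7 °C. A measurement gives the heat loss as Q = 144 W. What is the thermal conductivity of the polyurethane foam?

k = 0.0249 W/m·K

ΣR = ΔT/Q = |36.9 − 14.7|/144 = 0.1542 K/W
Known resistances:
  R_conv,in = 1/(4πr²h) = 1/(4π·3.16²·1080) = 7.379×10^-6 K/W
  R_copper = (1/3.16 − 1/3.19)/(4πk) = 0.002976/(4π·441) = 5.370×10^-7 K/W
R_polyurethane foam = ΣR − ΣR_known = 0.1542 − 7.916×10^-6 = 0.1542 K/W
(1/r₁−1/r₂)/(4πk) = 0.1542 ⇒ k = 0.04823/(4π·0.1542) = 0.0249 W/m·K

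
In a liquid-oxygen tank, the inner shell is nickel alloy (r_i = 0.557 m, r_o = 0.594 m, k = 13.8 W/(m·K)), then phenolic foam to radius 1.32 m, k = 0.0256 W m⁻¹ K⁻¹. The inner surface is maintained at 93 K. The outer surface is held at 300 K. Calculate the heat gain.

Q = 71.9 W

Series thermal resistances, inner to outer:
  R_nickel alloy = (1/0.557 − 1/0.594)/(4πk) = 0.1118/(4π·13.8) = 6.449×10^-4 K/W
  R_phenolic foam = (1/0.594 − 1/1.32)/(4πk) = 0.9259/(4π·0.0256) = 2.878 K/W
ΣR = 6.449×10^-4 + 2.878 = 2.879 K/W
Q = ΔT/ΣR = (93 K − 300 K)/2.879 = -71.9 W
(Negative Q ⇒ heat flows inward; heat gain = 71.9 W.)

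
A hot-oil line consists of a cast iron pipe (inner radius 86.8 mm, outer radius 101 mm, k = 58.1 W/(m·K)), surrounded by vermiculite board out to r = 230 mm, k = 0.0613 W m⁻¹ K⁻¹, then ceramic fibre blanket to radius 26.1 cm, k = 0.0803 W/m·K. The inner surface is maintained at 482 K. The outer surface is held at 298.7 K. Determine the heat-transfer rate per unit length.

Series thermal resistances, inner to outer:
  R'_cast iron = ln(0.101/0.0868)/(2πk) = 0.1515/(2π·58.1) = 4.150×10^-4 m·K/W
  R'_vermiculite board = ln(0.230/0.101)/(2πk) = 0.8230/(2π·0.0613) = 2.137 m·K/W
  R'_ceramic fibre blanket = ln(0.261/0.230)/(2πk) = 0.1264/(2π·0.0803) = 0.2506 m·K/W
ΣR = 4.150×10^-4 + 2.137 + 0.2506 = 2.388 m·K/W
Q' = ΔT/ΣR = (482 K − 298.7 K)/2.388 = 76.8 W/m

Q' = 76.8 W/m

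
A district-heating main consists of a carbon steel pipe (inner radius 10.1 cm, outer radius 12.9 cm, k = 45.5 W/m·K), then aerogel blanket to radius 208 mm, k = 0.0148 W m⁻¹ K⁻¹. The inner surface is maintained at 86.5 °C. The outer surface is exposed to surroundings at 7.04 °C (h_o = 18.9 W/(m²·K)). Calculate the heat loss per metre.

Series thermal resistances, inner to outer:
  R'_carbon steel = ln(0.129/0.101)/(2πk) = 0.2447/(2π·45.5) = 8.559×10^-4 m·K/W
  R'_aerogel blanket = ln(0.208/0.129)/(2πk) = 0.4777/(2π·0.0148) = 5.137 m·K/W
  R'_conv,out = 1/(2πr h) = 1/(2π·0.208·18.9) = 0.04049 m·K/W
ΣR = 8.559×10^-4 + 5.137 + 0.04049 = 5.178 m·K/W
Q' = ΔT/ΣR = (86.5 °C − 7.04 °C)/5.178 = 15.3 W/m

Q' = 15.3 W/m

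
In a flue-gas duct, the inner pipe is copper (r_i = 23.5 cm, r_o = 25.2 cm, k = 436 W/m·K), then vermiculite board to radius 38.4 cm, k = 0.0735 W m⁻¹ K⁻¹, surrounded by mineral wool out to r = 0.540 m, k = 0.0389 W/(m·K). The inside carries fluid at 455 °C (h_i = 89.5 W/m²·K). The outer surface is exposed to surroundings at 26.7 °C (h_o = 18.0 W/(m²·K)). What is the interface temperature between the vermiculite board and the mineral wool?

T = 286 °C

Series thermal resistances, inner to outer:
  R'_conv,in = 1/(2πr h) = 1/(2π·0.235·89.5) = 0.007567 m·K/W
  R'_copper = ln(0.252/0.235)/(2πk) = 0.06984/(2π·436) = 2.550×10^-5 m·K/W
  R'_vermiculite board = ln(0.384/0.252)/(2πk) = 0.4212/(2π·0.0735) = 0.9121 m·K/W
  R'_mineral wool = ln(0.540/0.384)/(2πk) = 0.3409/(2π·0.0389) = 1.395 m·K/W
  R'_conv,out = 1/(2πr h) = 1/(2π·0.540·18.0) = 0.01637 m·K/W
ΣR = 0.007567 + 2.550×10^-5 + 0.9121 + 1.395 + 0.01637 = 2.331 m·K/W
Q' = ΔT/ΣR = (455 °C − 26.7 °C)/2.331 = 183.7 W/m
From the inner boundary to the vermiculite board/mineral wool interface, ΣR_partial = 0.9197 m·K/W.
T_interface = T_in − Q'·ΣR_partial = 455 °C − (183.7)(0.9197) = 286 °C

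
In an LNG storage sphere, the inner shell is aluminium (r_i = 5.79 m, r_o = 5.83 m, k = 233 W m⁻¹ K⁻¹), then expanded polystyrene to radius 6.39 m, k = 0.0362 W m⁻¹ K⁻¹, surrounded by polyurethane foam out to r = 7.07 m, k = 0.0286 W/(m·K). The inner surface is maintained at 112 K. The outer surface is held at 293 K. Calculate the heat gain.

Q = 2.42 kW

Resistance network (inner→outer):
  R_aluminium = (1/5.79 − 1/5.83)/(4πk) = 0.001185/(4π·233) = 4.047×10^-7 K/W
  R_expanded polystyrene = (1/5.83 − 1/6.39)/(4πk) = 0.01503/(4π·0.0362) = 0.03304 K/W
  R_polyurethane foam = (1/6.39 − 1/7.07)/(4πk) = 0.01505/(4π·0.0286) = 0.04188 K/W
ΣR = 4.047×10^-7 + 0.03304 + 0.04188 = 0.07492 K/W
Q = ΔT/ΣR = (112 K − 293 K)/0.07492 = -2420 W
(Negative Q ⇒ heat flows inward; heat gain = 2420 W.)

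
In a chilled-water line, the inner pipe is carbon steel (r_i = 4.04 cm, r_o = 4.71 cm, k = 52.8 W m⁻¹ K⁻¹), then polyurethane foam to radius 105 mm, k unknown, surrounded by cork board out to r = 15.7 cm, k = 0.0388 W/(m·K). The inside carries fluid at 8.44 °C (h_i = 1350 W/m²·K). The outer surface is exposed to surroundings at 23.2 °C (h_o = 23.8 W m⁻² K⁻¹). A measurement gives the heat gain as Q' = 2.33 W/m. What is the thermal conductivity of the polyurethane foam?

ΣR = ΔT/Q' = |8.44 − 23.2|/2.33 = 6.335 m·K/W
Known resistances:
  R'_conv,in = 1/(2πr h) = 1/(2π·0.0404·1350) = 0.002918 m·K/W
  R'_carbon steel = ln(0.0471/0.0404)/(2πk) = 0.1534/(2π·52.8) = 4.625×10^-4 m·K/W
  R'_cork board = ln(0.157/0.105)/(2πk) = 0.4023/(2π·0.0388) = 1.650 m·K/W
  R'_conv,out = 1/(2πr h) = 1/(2π·0.157·23.8) = 0.04259 m·K/W
R_polyurethane foam = ΣR − ΣR_known = 6.335 − 1.696 = 4.639 m·K/W
ln(r₂/r₁)/(2πk) = 4.639 ⇒ k = 0.8017/(2π·4.639) = 0.0275 W/m·K

k = 0.0275 W/m·K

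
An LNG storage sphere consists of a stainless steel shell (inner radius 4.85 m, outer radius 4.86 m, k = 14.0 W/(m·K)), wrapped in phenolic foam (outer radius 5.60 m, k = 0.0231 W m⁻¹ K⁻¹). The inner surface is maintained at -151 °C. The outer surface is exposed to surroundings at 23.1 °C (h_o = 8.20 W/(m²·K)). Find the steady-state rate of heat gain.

Series thermal resistances, inner to outer:
  R_stainless steel = (1/4.85 − 1/4.86)/(4πk) = 4.243×10^-4/(4π·14.0) = 2.411×10^-6 K/W
  R_phenolic foam = (1/4.86 − 1/5.60)/(4πk) = 0.02719/(4π·0.0231) = 0.09367 K/W
  R_conv,out = 1/(4πr²h) = 1/(4π·5.60²·8.20) = 3.095×10^-4 K/W
ΣR = 2.411×10^-6 + 0.09367 + 3.095×10^-4 = 0.09398 K/W
Q = ΔT/ΣR = (-151 °C − 23.1 °C)/0.09398 = -1850 W
(Negative Q ⇒ heat flows inward; heat gain = 1850 W.)

Q = 1850 W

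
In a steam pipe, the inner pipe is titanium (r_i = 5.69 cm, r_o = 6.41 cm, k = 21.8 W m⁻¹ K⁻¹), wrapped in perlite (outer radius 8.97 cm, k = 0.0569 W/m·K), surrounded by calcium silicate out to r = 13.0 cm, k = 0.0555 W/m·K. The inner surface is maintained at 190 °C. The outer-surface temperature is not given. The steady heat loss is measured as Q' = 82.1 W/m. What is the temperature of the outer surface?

T_out = 25.4 °C

Series resistances:
  R'_titanium = ln(0.0641/0.0569)/(2πk) = 0.1191/(2π·21.8) = 8.699×10^-4 m·K/W
  R'_perlite = ln(0.0897/0.0641)/(2πk) = 0.3360/(2π·0.0569) = 0.9399 m·K/W
  R'_calcium silicate = ln(0.130/0.0897)/(2πk) = 0.3711/(2π·0.0555) = 1.064 m·K/W
ΣR = 2.005 m·K/W
ΔT = Q'·ΣR = 82.1 × 2.005 = 164.6 K
Heat flows outward, so T_out = T_in − ΔT = 190 − 164.6 = 25.4 °C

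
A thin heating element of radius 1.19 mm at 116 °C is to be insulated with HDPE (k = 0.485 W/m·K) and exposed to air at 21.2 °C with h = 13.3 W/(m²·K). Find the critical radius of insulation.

For a cylinder, r_cr = k_ins/h = 0.485/13.3 = 0.0365 m = 3.65 cm

r_cr = 3.65 cm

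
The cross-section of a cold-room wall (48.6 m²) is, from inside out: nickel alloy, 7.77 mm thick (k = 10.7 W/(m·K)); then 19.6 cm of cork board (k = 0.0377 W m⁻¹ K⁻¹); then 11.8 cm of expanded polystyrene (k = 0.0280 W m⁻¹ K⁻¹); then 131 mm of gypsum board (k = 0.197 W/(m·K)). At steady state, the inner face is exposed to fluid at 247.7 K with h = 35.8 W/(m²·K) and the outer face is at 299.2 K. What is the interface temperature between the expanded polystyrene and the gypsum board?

Resistance network (inner→outer):
  R_conv,in = 1/(hA) = 1/(35.8·48.6) = 5.748×10^-4 K/W
  R_nickel alloy = L/(kA) = 0.00777/(10.7·48.6) = 1.494×10^-5 K/W
  R_cork board = L/(kA) = 0.196/(0.0377·48.6) = 0.1070 K/W
  R_expanded polystyrene = L/(kA) = 0.118/(0.0280·48.6) = 0.08671 K/W
  R_gypsum board = L/(kA) = 0.131/(0.197·48.6) = 0.01368 K/W
ΣR = 5.748×10^-4 + 1.494×10^-5 + 0.1070 + 0.08671 + 0.01368 = 0.2080 K/W
Q = ΔT/ΣR = (247.7 K − 299.2 K)/0.2080 = -247.6 W
From the inner boundary to the expanded polystyrene/gypsum board interface, ΣR_partial = 0.1943 K/W.
T_interface = T_in − Q·ΣR_partial = 247.7 K − (-247.6)(0.1943) = 295.8 K

T = 295.8 K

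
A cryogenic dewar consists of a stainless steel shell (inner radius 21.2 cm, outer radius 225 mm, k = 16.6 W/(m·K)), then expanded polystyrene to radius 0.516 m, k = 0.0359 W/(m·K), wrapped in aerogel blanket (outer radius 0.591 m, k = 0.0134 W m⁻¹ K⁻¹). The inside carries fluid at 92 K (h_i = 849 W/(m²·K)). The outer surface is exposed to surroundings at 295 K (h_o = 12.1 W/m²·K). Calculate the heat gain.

Treat each layer as a resistance in series:
  R_conv,in = 1/(4πr²h) = 1/(4π·0.212²·849) = 0.002086 K/W
  R_stainless steel = (1/0.212 − 1/0.225)/(4πk) = 0.2725/(4π·16.6) = 0.001306 K/W
  R_expanded polystyrene = (1/0.225 − 1/0.516)/(4πk) = 2.506/(4π·0.0359) = 5.556 K/W
  R_aerogel blanket = (1/0.516 − 1/0.591)/(4πk) = 0.2459/(4π·0.0134) = 1.461 K/W
  R_conv,out = 1/(4πr²h) = 1/(4π·0.591²·12.1) = 0.01883 K/W
ΣR = 0.002086 + 0.001306 + 5.556 + 1.461 + 0.01883 = 7.039 K/W
Q = ΔT/ΣR = (92 K − 295 K)/7.039 = -28.8 W
(Negative Q ⇒ heat flows inward; heat gain = 28.8 W.)

Q = 28.8 W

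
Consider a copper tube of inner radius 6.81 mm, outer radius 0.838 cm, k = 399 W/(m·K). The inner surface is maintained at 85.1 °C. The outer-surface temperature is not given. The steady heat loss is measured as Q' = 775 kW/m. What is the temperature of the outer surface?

Series resistances:
  R'_copper = ln(0.00838/0.00681)/(2πk) = 0.2075/(2π·399) = 8.275×10^-5 m·K/W
ΣR = 8.275×10^-5 m·K/W
ΔT = Q'·ΣR = 7.75×10^5 × 8.275×10^-5 = 64.13 K
Heat flows outward, so T_out = T_in − ΔT = 85.1 − 64.13 = 21.0 °C

T_out = 21.0 °C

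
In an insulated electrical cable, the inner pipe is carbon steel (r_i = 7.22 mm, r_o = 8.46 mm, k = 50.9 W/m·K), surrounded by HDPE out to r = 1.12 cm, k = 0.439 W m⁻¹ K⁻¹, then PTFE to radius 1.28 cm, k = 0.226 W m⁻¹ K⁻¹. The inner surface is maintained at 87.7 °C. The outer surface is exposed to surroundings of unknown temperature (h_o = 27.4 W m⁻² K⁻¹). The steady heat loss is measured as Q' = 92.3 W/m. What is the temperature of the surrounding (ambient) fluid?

T_out = 27.7 °C

Series resistances:
  R'_carbon steel = ln(0.00846/0.00722)/(2πk) = 0.1585/(2π·50.9) = 4.956×10^-4 m·K/W
  R'_HDPE = ln(0.0112/0.00846)/(2πk) = 0.2806/(2π·0.439) = 0.1017 m·K/W
  R'_PTFE = ln(0.0128/0.0112)/(2πk) = 0.1335/(2π·0.226) = 0.09404 m·K/W
  R'_conv,out = 1/(2πr h) = 1/(2π·0.0128·27.4) = 0.4538 m·K/W
ΣR = 0.6500 m·K/W
ΔT = Q'·ΣR = 92.3 × 0.6500 = 59.99 K
Heat flows outward, so T_out = T_in − ΔT = 87.7 − 59.99 = 27.7 °C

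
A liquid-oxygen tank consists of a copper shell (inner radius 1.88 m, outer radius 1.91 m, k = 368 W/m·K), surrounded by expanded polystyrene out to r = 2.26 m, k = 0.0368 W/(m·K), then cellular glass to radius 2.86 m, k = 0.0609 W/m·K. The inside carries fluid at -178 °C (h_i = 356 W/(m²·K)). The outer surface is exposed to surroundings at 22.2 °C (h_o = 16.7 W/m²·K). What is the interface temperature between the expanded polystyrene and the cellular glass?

T = -59.9 °C

Series thermal resistances, inner to outer:
  R_conv,in = 1/(4πr²h) = 1/(4π·1.88²·356) = 6.324×10^-5 K/W
  R_copper = (1/1.88 − 1/1.91)/(4πk) = 0.008355/(4π·368) = 1.807×10^-6 K/W
  R_expanded polystyrene = (1/1.91 − 1/2.26)/(4πk) = 0.08108/(4π·0.0368) = 0.1753 K/W
  R_cellular glass = (1/2.26 − 1/2.86)/(4πk) = 0.09283/(4π·0.0609) = 0.1213 K/W
  R_conv,out = 1/(4πr²h) = 1/(4π·2.86²·16.7) = 5.826×10^-4 K/W
ΣR = 6.324×10^-5 + 1.807×10^-6 + 0.1753 + 0.1213 + 5.826×10^-4 = 0.2972 K/W
Q = ΔT/ΣR = (-178 °C − 22.2 °C)/0.2972 = -673.6 W
From the inner boundary to the expanded polystyrene/cellular glass interface, ΣR_partial = 0.1754 K/W.
T_interface = T_in − Q·ΣR_partial = -178 °C − (-673.6)(0.1754) = -59.9 °C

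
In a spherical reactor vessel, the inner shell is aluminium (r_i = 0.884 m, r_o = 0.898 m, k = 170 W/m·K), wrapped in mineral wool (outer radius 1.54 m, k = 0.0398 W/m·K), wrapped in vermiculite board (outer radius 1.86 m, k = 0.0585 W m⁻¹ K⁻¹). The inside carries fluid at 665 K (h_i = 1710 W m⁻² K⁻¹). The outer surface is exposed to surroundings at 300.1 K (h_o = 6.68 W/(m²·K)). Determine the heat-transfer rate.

Resistance network (inner→outer):
  R_conv,in = 1/(4πr²h) = 1/(4π·0.884²·1710) = 5.955×10^-5 K/W
  R_aluminium = (1/0.884 − 1/0.898)/(4πk) = 0.01764/(4π·170) = 8.255×10^-6 K/W
  R_mineral wool = (1/0.898 − 1/1.54)/(4πk) = 0.4642/(4π·0.0398) = 0.9282 K/W
  R_vermiculite board = (1/1.54 − 1/1.86)/(4πk) = 0.1117/(4π·0.0585) = 0.1520 K/W
  R_conv,out = 1/(4πr²h) = 1/(4π·1.86²·6.68) = 0.003443 K/W
ΣR = 5.955×10^-5 + 8.255×10^-6 + 0.9282 + 0.1520 + 0.003443 = 1.084 K/W
Q = ΔT/ΣR = (665 K − 300.1 K)/1.084 = 337 W

Q = 337 W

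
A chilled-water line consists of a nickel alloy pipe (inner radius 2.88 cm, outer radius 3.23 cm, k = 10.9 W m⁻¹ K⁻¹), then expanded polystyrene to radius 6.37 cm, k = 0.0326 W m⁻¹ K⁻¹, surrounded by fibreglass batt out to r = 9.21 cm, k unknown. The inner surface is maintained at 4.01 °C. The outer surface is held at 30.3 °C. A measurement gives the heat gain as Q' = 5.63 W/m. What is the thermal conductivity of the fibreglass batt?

k = 0.0434 W/m·K

ΣR = ΔT/Q' = |4.01 − 30.3|/5.63 = 4.670 m·K/W
Known resistances:
  R'_nickel alloy = ln(0.0323/0.0288)/(2πk) = 0.1147/(2π·10.9) = 0.001675 m·K/W
  R'_expanded polystyrene = ln(0.0637/0.0323)/(2πk) = 0.6791/(2π·0.0326) = 3.315 m·K/W
R_fibreglass batt = ΣR − ΣR_known = 4.670 − 3.317 = 1.353 m·K/W
ln(r₂/r₁)/(2πk) = 1.353 ⇒ k = 0.3687/(2π·1.353) = 0.0434 W/m·K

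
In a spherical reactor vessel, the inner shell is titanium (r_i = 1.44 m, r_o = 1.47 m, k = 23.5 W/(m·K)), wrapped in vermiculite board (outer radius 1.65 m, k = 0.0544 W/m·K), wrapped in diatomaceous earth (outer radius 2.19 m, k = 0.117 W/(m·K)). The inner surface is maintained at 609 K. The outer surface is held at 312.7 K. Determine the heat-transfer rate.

Q = 1410 W

Series thermal resistances, inner to outer:
  R_titanium = (1/1.44 − 1/1.47)/(4πk) = 0.01417/(4π·23.5) = 4.799×10^-5 K/W
  R_vermiculite board = (1/1.47 − 1/1.65)/(4πk) = 0.07421/(4π·0.0544) = 0.1086 K/W
  R_diatomaceous earth = (1/1.65 − 1/2.19)/(4πk) = 0.1494/(4π·0.117) = 0.1016 K/W
ΣR = 4.799×10^-5 + 0.1086 + 0.1016 = 0.2102 K/W
Q = ΔT/ΣR = (609 K − 312.7 K)/0.2102 = 1410 W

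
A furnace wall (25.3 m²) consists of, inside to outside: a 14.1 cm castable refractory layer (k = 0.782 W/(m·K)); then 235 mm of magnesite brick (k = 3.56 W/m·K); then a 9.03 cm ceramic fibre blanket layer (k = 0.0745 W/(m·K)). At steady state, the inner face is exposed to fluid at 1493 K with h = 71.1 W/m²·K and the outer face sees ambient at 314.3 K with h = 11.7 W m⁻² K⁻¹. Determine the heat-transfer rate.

Treat each layer as a resistance in series:
  R_conv,in = 1/(hA) = 1/(71.1·25.3) = 5.559×10^-4 K/W
  R_castable refractory = L/(kA) = 0.141/(0.782·25.3) = 0.007127 K/W
  R_magnesite brick = L/(kA) = 0.235/(3.56·25.3) = 0.002609 K/W
  R_ceramic fibre blanket = L/(kA) = 0.0903/(0.0745·25.3) = 0.04791 K/W
  R_conv,out = 1/(hA) = 1/(11.7·25.3) = 0.003378 K/W
ΣR = 5.559×10^-4 + 0.007127 + 0.002609 + 0.04791 + 0.003378 = 0.06158 K/W
Q = ΔT/ΣR = (1493 K − 314.3 K)/0.06158 = 19100 W

Q = 19100 W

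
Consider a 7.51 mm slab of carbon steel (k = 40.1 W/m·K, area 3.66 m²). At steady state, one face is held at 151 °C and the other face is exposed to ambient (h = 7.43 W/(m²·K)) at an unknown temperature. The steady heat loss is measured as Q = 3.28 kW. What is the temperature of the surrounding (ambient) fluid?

T_out = 30.2 °C

Sum the resistances:
  R_carbon steel = L/(kA) = 0.00751/(40.1·3.66) = 5.117×10^-5 K/W
  R_conv,out = 1/(hA) = 1/(7.43·3.66) = 0.03677 K/W
ΣR = 0.03682 K/W
ΔT = Q·ΣR = 3280 × 0.03682 = 120.8 K
Heat flows outward, so T_out = T_in − ΔT = 151 − 120.8 = 30.2 °C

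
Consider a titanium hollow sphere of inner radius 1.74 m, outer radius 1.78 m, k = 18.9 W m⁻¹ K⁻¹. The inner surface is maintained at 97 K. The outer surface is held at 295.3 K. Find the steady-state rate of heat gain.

Q = 4πk·ΔT/(1/r₁ − 1/r₂) = 4π × 18.9 × 198.3 / (1/1.74 − 1/1.78) = 3.65×10^6 W

Q = 3.65×10^6 W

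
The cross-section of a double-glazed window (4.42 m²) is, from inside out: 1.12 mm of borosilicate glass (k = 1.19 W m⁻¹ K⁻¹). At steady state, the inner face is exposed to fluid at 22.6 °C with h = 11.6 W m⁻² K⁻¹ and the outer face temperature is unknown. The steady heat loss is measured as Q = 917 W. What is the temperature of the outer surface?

Sum the resistances:
  R_conv,in = 1/(hA) = 1/(11.6·4.42) = 0.01950 K/W
  R_borosilicate glass = L/(kA) = 0.00112/(1.19·4.42) = 2.129×10^-4 K/W
ΣR = 0.01972 K/W
ΔT = Q·ΣR = 917 × 0.01972 = 18.08 K
Heat flows outward, so T_out = T_in − ΔT = 22.6 − 18.08 = 4.52 °C

T_out = 4.52 °C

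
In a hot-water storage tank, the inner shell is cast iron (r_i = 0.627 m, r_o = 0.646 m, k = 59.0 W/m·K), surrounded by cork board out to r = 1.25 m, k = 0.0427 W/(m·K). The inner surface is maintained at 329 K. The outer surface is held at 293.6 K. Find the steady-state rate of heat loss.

Series thermal resistances, inner to outer:
  R_cast iron = (1/0.627 − 1/0.646)/(4πk) = 0.04691/(4π·59.0) = 6.327×10^-5 K/W
  R_cork board = (1/0.646 − 1/1.25)/(4πk) = 0.7480/(4π·0.0427) = 1.394 K/W
ΣR = 6.327×10^-5 + 1.394 = 1.394 K/W
Q = ΔT/ΣR = (329 K − 293.6 K)/1.394 = 25.4 W

Q = 25.4 W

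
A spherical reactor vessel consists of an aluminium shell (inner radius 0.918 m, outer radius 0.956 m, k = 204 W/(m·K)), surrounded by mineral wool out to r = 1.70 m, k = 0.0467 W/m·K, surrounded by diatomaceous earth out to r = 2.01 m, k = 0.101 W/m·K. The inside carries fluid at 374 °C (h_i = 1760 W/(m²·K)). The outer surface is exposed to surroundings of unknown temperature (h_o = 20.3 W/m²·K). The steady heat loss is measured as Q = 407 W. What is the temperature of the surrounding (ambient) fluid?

T_out = 27.0 °C

Series resistances:
  R_conv,in = 1/(4πr²h) = 1/(4π·0.918²·1760) = 5.365×10^-5 K/W
  R_aluminium = (1/0.918 − 1/0.956)/(4πk) = 0.04330/(4π·204) = 1.689×10^-5 K/W
  R_mineral wool = (1/0.956 − 1/1.70)/(4πk) = 0.4578/(4π·0.0467) = 0.7801 K/W
  R_diatomaceous earth = (1/1.70 − 1/2.01)/(4πk) = 0.09072/(4π·0.101) = 0.07148 K/W
  R_conv,out = 1/(4πr²h) = 1/(4π·2.01²·20.3) = 9.703×10^-4 K/W
ΣR = 0.8526 K/W
ΔT = Q·ΣR = 407 × 0.8526 = 347.0 K
Heat flows outward, so T_out = T_in − ΔT = 374 − 347.0 = 27.0 °C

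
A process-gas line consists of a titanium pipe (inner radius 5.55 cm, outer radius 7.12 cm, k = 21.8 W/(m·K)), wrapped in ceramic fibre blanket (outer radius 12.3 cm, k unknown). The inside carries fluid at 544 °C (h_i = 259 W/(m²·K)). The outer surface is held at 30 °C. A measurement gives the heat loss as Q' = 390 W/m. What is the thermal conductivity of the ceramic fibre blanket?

k = 0.0667 W/m·K

ΣR = ΔT/Q' = |544 − 30|/390 = 1.318 m·K/W
Known resistances:
  R'_conv,in = 1/(2πr h) = 1/(2π·0.0555·259) = 0.01107 m·K/W
  R'_titanium = ln(0.0712/0.0555)/(2πk) = 0.2491/(2π·21.8) = 0.001819 m·K/W
R_ceramic fibre blanket = ΣR − ΣR_known = 1.318 − 0.01289 = 1.305 m·K/W
ln(r₂/r₁)/(2πk) = 1.305 ⇒ k = 0.5467/(2π·1.305) = 0.0667 W/m·K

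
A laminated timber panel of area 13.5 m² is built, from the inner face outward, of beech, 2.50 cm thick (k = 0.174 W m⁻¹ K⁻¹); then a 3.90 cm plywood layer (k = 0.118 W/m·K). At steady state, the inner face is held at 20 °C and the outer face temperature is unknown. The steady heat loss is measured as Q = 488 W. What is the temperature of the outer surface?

T_out = 2.86 °C

Series resistances:
  R_beech = L/(kA) = 0.0250/(0.174·13.5) = 0.01064 K/W
  R_plywood = L/(kA) = 0.0390/(0.118·13.5) = 0.02448 K/W
ΣR = 0.03512 K/W
ΔT = Q·ΣR = 488 × 0.03512 = 17.14 K
Heat flows outward, so T_out = T_in − ΔT = 20 − 17.14 = 2.86 °C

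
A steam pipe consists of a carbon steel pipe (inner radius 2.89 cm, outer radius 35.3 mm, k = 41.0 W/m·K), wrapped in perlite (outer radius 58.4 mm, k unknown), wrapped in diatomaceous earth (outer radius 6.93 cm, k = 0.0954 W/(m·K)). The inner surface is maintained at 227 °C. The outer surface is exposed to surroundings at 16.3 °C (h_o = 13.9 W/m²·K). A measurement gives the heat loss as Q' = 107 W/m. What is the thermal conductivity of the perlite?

k = 0.0528 W/m·K

ΣR = ΔT/Q' = |227 − 16.3|/107 = 1.969 m·K/W
Known resistances:
  R'_carbon steel = ln(0.0353/0.0289)/(2πk) = 0.2000/(2π·41.0) = 7.765×10^-4 m·K/W
  R'_diatomaceous earth = ln(0.0693/0.0584)/(2πk) = 0.1711/(2π·0.0954) = 0.2855 m·K/W
  R'_conv,out = 1/(2πr h) = 1/(2π·0.0693·13.9) = 0.1652 m·K/W
R_perlite = ΣR − ΣR_known = 1.969 − 0.4515 = 1.518 m·K/W
ln(r₂/r₁)/(2πk) = 1.518 ⇒ k = 0.5034/(2π·1.518) = 0.0528 W/m·K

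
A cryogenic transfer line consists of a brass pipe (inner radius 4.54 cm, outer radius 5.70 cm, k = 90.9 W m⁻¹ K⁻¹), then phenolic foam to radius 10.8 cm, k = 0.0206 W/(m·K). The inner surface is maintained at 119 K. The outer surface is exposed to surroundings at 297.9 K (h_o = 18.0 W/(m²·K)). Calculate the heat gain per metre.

Treat each layer as a resistance in series:
  R'_brass = ln(0.0570/0.0454)/(2πk) = 0.2275/(2π·90.9) = 3.984×10^-4 m·K/W
  R'_phenolic foam = ln(0.108/0.0570)/(2πk) = 0.6391/(2π·0.0206) = 4.938 m·K/W
  R'_conv,out = 1/(2πr h) = 1/(2π·0.108·18.0) = 0.08187 m·K/W
ΣR = 3.984×10^-4 + 4.938 + 0.08187 = 5.020 m·K/W
Q' = ΔT/ΣR = (119 K − 297.9 K)/5.020 = -35.6 W/m
(Negative Q' ⇒ heat flows inward; heat gain = 35.6 W/m.)

Q' = 35.6 W/m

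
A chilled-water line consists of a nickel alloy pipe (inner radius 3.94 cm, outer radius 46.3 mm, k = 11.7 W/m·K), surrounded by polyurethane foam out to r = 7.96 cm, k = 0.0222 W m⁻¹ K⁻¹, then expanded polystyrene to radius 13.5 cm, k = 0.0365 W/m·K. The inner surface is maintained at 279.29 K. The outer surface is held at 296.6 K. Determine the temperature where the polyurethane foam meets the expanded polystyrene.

T = 290.2 K

Series thermal resistances, inner to outer:
  R'_nickel alloy = ln(0.0463/0.0394)/(2πk) = 0.1614/(2π·11.7) = 0.002195 m·K/W
  R'_polyurethane foam = ln(0.0796/0.0463)/(2πk) = 0.5419/(2π·0.0222) = 3.885 m·K/W
  R'_expanded polystyrene = ln(0.135/0.0796)/(2πk) = 0.5283/(2π·0.0365) = 2.303 m·K/W
ΣR = 0.002195 + 3.885 + 2.303 = 6.190 m·K/W
Q' = ΔT/ΣR = (279.29 K − 296.6 K)/6.190 = -2.796 W/m
From the inner boundary to the polyurethane foam/expanded polystyrene interface, ΣR_partial = 3.887 m·K/W.
T_interface = T_in − Q'·ΣR_partial = 279.29 K − (-2.796)(3.887) = 290.2 K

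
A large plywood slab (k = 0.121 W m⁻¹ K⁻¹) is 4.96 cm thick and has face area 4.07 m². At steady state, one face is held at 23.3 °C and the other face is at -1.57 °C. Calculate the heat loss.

Q = kA·ΔT/L = 0.121 × 4.07 × |23.3 °C − -1.57 °C| / 0.0496 = 247 W

Q = 247 W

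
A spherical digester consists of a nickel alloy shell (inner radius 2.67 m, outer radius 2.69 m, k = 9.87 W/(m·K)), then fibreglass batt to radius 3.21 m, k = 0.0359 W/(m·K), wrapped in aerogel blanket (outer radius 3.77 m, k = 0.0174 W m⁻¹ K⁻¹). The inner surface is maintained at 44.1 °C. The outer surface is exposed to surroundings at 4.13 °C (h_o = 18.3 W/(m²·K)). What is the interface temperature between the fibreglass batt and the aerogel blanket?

Series thermal resistances, inner to outer:
  R_nickel alloy = (1/2.67 − 1/2.69)/(4πk) = 0.002785/(4π·9.87) = 2.245×10^-5 K/W
  R_fibreglass batt = (1/2.69 − 1/3.21)/(4πk) = 0.06022/(4π·0.0359) = 0.1335 K/W
  R_aerogel blanket = (1/3.21 − 1/3.77)/(4πk) = 0.04627/(4π·0.0174) = 0.2116 K/W
  R_conv,out = 1/(4πr²h) = 1/(4π·3.77²·18.3) = 3.060×10^-4 K/W
ΣR = 2.245×10^-5 + 0.1335 + 0.2116 + 3.060×10^-4 = 0.3454 K/W
Q = ΔT/ΣR = (44.1 °C − 4.13 °C)/0.3454 = 115.7 W
From the inner boundary to the fibreglass batt/aerogel blanket interface, ΣR_partial = 0.1335 K/W.
T_interface = T_in − Q·ΣR_partial = 44.1 °C − (115.7)(0.1335) = 28.7 °C

T = 28.7 °C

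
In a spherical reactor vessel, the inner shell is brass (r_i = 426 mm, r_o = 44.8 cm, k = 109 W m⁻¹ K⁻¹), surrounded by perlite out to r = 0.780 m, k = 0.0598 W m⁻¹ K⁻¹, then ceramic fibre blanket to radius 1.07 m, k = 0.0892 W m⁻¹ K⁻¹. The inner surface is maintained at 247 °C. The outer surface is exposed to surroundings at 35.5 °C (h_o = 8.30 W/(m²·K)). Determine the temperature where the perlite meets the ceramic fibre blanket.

T = 78.0 °C

Series thermal resistances, inner to outer:
  R_brass = (1/0.426 − 1/0.448)/(4πk) = 0.1153/(4π·109) = 8.416×10^-5 K/W
  R_perlite = (1/0.448 − 1/0.780)/(4πk) = 0.9501/(4π·0.0598) = 1.264 K/W
  R_ceramic fibre blanket = (1/0.780 − 1/1.07)/(4πk) = 0.3475/(4π·0.0892) = 0.3100 K/W
  R_conv,out = 1/(4πr²h) = 1/(4π·1.07²·8.30) = 0.008374 K/W
ΣR = 8.416×10^-5 + 1.264 + 0.3100 + 0.008374 = 1.582 K/W
Q = ΔT/ΣR = (247 °C − 35.5 °C)/1.582 = 133.7 W
From the inner boundary to the perlite/ceramic fibre blanket interface, ΣR_partial = 1.264 K/W.
T_interface = T_in − Q·ΣR_partial = 247 °C − (133.7)(1.264) = 78.0 °C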